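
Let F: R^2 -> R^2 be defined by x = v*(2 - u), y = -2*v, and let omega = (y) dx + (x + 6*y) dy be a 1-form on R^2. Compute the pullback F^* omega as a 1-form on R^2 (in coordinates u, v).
F^* omega = (2*v^2) du + (4*v*(u + 4)) dv

Using F^*(f dg) = (f ∘ F) d(g ∘ F), substitute each coordinate x_i by F_i(u, v) in f_i, and replace dx_i by d F_i = (∂F_i/∂u) du + (∂F_i/∂v) dv.
  For the x component: f_1(F) = -2*v; d F_1 = (-v) du + (2 - u) dv
  For the y component: f_2(F) = v*(-u - 10); d F_2 = (0) du + (-2) dv
Combining and collecting du, dv coefficients:
  coeff of du: 2*v^2
  coeff of dv: 4*v*(u + 4)
F^* omega = (2*v^2) du + (4*v*(u + 4)) dv.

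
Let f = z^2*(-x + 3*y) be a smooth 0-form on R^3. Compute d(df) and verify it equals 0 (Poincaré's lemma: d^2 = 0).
d(df) = 0

Step 1: df = sum_i (∂f/∂x_i) dx_i = (-z^2) dx + (3*z^2) dy + (2*z*(-x + 3*y)) dz.
Step 2: Apply d again. Using the 1-form formula, the coefficient of dx ∧ dy in d(df) is ∂^2 f/∂x ∂y - ∂^2 f/∂y ∂x = (0) - (0) = 0 (equality of mixed partials for smooth f).
Similarly for dx ∧ dz and dy ∧ dz — all coefficients vanish. So d(df) = 0.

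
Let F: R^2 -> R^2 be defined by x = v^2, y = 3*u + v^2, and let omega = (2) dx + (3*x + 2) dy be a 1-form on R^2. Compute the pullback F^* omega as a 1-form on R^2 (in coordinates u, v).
F^* omega = (9*v^2 + 6) du + (6*v^3 + 8*v) dv

Using F^*(f dg) = (f ∘ F) d(g ∘ F), substitute each coordinate x_i by F_i(u, v) in f_i, and replace dx_i by d F_i = (∂F_i/∂u) du + (∂F_i/∂v) dv.
  For the x component: f_1(F) = 2; d F_1 = (0) du + (2*v) dv
  For the y component: f_2(F) = 3*v^2 + 2; d F_2 = (3) du + (2*v) dv
Combining and collecting du, dv coefficients:
  coeff of du: 9*v^2 + 6
  coeff of dv: 6*v^3 + 8*v
F^* omega = (9*v^2 + 6) du + (6*v^3 + 8*v) dv.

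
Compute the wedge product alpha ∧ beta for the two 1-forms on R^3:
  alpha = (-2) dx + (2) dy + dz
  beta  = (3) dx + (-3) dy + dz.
alpha ∧ beta = (-5) dx ∧ dz + (5) dy ∧ dz

Distribute the wedge, using dx_i ∧ dx_j = -dx_j ∧ dx_i and dx_i ∧ dx_i = 0. For each pair (i, j) with i < j, the coefficient of dx_i ∧ dx_j in alpha ∧ beta is (alpha_i * beta_j - alpha_j * beta_i). Collecting: alpha ∧ beta = (-5) dx ∧ dz + (5) dy ∧ dz.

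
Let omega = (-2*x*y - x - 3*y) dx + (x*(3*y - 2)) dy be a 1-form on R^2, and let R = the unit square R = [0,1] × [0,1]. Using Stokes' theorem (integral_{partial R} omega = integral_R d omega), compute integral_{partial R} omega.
integral_(partial R) omega = 7/2

Stokes: integral_partial_R omega = integral_R d omega with d omega = (∂Q/∂x - ∂P/∂y) dx ∧ dy.
  ∂Q/∂x = 3*y - 2
  ∂P/∂y = -2*x - 3
  integrand = ∂Q/∂x - ∂P/∂y = 2*x + 3*y + 1.
Integrating over R: integral_0^1 integral_0^1 (2*x + 3*y + 1) dx dy = 7/2.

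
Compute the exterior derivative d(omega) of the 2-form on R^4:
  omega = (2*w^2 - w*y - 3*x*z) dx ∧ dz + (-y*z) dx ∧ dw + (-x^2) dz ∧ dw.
d(omega) = (w) dx ∧ dy ∧ dz + (4*w - 2*x) dx ∧ dz ∧ dw + (z) dx ∧ dy ∧ dw

For a 2-form omega = sum_{i<j} g_{ij} dx_i ∧ dx_j, the exterior derivative is
  d(omega) = sum_{i<j} d(g_{ij}) ∧ dx_i ∧ dx_j = sum_{i<j, k} (∂g_{ij}/∂x_k) dx_k ∧ dx_i ∧ dx_j.
Expand each term, using dx_k ∧ dx_i ∧ dx_j = sgn(permutation) dx_{(a)} ∧ dx_{(b)} ∧ dx_{(c)} with (a < b < c) sorted:
  d(2*w^2 - w*y - 3*x*z) includes (∂/∂y)(2*w^2 - w*y - 3*x*z) dy = (-w) dy, which multiplied by dx ∧ dz gives (w) dx ∧ dy ∧ dz
  d(2*w^2 - w*y - 3*x*z) includes (∂/∂w)(2*w^2 - w*y - 3*x*z) dw = (4*w - y) dw, which multiplied by dx ∧ dz gives (4*w - y) dx ∧ dz ∧ dw
  d(-y*z) includes (∂/∂y)(-y*z) dy = (-z) dy, which multiplied by dx ∧ dw gives (z) dx ∧ dy ∧ dw
  d(-y*z) includes (∂/∂z)(-y*z) dz = (-y) dz, which multiplied by dx ∧ dw gives (y) dx ∧ dz ∧ dw
  d(-x^2) includes (∂/∂x)(-x^2) dx = (-2*x) dx, which multiplied by dz ∧ dw gives (-2*x) dx ∧ dz ∧ dw
Collecting like 3-forms: d(omega) = (w) dx ∧ dy ∧ dz + (4*w - 2*x) dx ∧ dz ∧ dw + (z) dx ∧ dy ∧ dw.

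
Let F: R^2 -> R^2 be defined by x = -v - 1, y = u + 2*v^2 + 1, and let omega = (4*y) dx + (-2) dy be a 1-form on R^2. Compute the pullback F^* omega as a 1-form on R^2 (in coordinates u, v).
F^* omega = (-2) du + (-4*u - 8*v^2 - 8*v - 4) dv

Using F^*(f dg) = (f ∘ F) d(g ∘ F), substitute each coordinate x_i by F_i(u, v) in f_i, and replace dx_i by d F_i = (∂F_i/∂u) du + (∂F_i/∂v) dv.
  For the x component: f_1(F) = 4*u + 8*v^2 + 4; d F_1 = (0) du + (-1) dv
  For the y component: f_2(F) = -2; d F_2 = (1) du + (4*v) dv
Combining and collecting du, dv coefficients:
  coeff of du: -2
  coeff of dv: -4*u - 8*v^2 - 8*v - 4
F^* omega = (-2) du + (-4*u - 8*v^2 - 8*v - 4) dv.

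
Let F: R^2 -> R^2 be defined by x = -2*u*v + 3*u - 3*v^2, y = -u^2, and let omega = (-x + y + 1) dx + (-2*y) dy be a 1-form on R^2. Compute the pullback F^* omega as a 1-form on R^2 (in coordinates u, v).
F^* omega = (-4*u^3 + 2*u^2*v - 3*u^2 - 4*u*v^2 + 12*u*v - 9*u - 6*v^3 + 9*v^2 - 2*v + 3) du + (2*u^3 + 2*u^2*v + 6*u^2 - 18*u*v^2 + 18*u*v - 2*u - 18*v^3 - 6*v) dv

Using F^*(f dg) = (f ∘ F) d(g ∘ F), substitute each coordinate x_i by F_i(u, v) in f_i, and replace dx_i by d F_i = (∂F_i/∂u) du + (∂F_i/∂v) dv.
  For the x component: f_1(F) = -u^2 + 2*u*v - 3*u + 3*v^2 + 1; d F_1 = (3 - 2*v) du + (-2*u - 6*v) dv
  For the y component: f_2(F) = 2*u^2; d F_2 = (-2*u) du + (0) dv
Combining and collecting du, dv coefficients:
  coeff of du: -4*u^3 + 2*u^2*v - 3*u^2 - 4*u*v^2 + 12*u*v - 9*u - 6*v^3 + 9*v^2 - 2*v + 3
  coeff of dv: 2*u^3 + 2*u^2*v + 6*u^2 - 18*u*v^2 + 18*u*v - 2*u - 18*v^3 - 6*v
F^* omega = (-4*u^3 + 2*u^2*v - 3*u^2 - 4*u*v^2 + 12*u*v - 9*u - 6*v^3 + 9*v^2 - 2*v + 3) du + (2*u^3 + 2*u^2*v + 6*u^2 - 18*u*v^2 + 18*u*v - 2*u - 18*v^3 - 6*v) dv.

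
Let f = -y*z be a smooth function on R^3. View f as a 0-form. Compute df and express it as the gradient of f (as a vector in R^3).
df = (0) dx + (-z) dy + (-y) dz; grad f = (0, -z, -y)

For a 0-form f, d f = (∂f/∂x) dx + (∂f/∂y) dy + (∂f/∂z) dz. The components of the vector representation are exactly the entries of grad f in Cartesian coordinates:
  ∂f/∂x = 0
  ∂f/∂y = -z
  ∂f/∂z = -y.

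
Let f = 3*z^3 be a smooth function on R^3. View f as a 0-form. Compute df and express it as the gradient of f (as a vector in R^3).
df = (0) dx + (0) dy + (9*z^2) dz; grad f = (0, 0, 9*z^2)

For a 0-form f, d f = (∂f/∂x) dx + (∂f/∂y) dy + (∂f/∂z) dz. The components of the vector representation are exactly the entries of grad f in Cartesian coordinates:
  ∂f/∂x = 0
  ∂f/∂y = 0
  ∂f/∂z = 9*z^2.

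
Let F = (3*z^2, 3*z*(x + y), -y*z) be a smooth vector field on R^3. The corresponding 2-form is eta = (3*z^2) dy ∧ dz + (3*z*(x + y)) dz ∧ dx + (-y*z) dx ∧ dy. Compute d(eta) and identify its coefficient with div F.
d(eta) = (-y + 3*z) dx ∧ dy ∧ dz; div F = -y + 3*z

For a 2-form in R^3 of the form above, applying d gives a 3-form with coefficient ∂P/∂x + ∂Q/∂y + ∂R/∂z:
  ∂P/∂x = 0
  ∂Q/∂y = 3*z
  ∂R/∂z = -y
Sum = -y + 3*z, which is exactly div F.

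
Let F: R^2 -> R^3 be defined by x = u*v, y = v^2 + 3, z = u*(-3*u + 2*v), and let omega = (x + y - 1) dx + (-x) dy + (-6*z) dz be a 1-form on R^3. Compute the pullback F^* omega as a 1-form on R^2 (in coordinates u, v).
F^* omega = (-108*u^3 + 108*u^2*v - 23*u*v^2 + v^3 + 2*v) du + (u*(36*u^2 - 23*u*v - v^2 + 2)) dv

Using F^*(f dg) = (f ∘ F) d(g ∘ F), substitute each coordinate x_i by F_i(u, v) in f_i, and replace dx_i by d F_i = (∂F_i/∂u) du + (∂F_i/∂v) dv.
  For the x component: f_1(F) = u*v + v^2 + 2; d F_1 = (v) du + (u) dv
  For the y component: f_2(F) = -u*v; d F_2 = (0) du + (2*v) dv
  For the z component: f_3(F) = 6*u*(3*u - 2*v); d F_3 = (-6*u + 2*v) du + (2*u) dv
Combining and collecting du, dv coefficients:
  coeff of du: -108*u^3 + 108*u^2*v - 23*u*v^2 + v^3 + 2*v
  coeff of dv: u*(36*u^2 - 23*u*v - v^2 + 2)
F^* omega = (-108*u^3 + 108*u^2*v - 23*u*v^2 + v^3 + 2*v) du + (u*(36*u^2 - 23*u*v - v^2 + 2)) dv.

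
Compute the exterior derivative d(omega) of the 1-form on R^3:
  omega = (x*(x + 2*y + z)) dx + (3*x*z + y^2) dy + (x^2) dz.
d(omega) = (-2*x + 3*z) dx ∧ dy + (x) dx ∧ dz + (-3*x) dy ∧ dz

For a 1-form omega = sum_i f_i dx_i, the exterior derivative is
  d(omega) = sum_{i < j} (∂f_j/∂x_i - ∂f_i/∂x_j) dx_i ∧ dx_j.
  coefficient of dx ∧ dy: ∂f_2/∂x - ∂f_1/∂y = ∂(3*x*z + y^2)/∂x - ∂(x*(x + 2*y + z))/∂y = -2*x + 3*z
  coefficient of dx ∧ dz: ∂f_3/∂x - ∂f_1/∂z = ∂(x^2)/∂x - ∂(x*(x + 2*y + z))/∂z = x
  coefficient of dy ∧ dz: ∂f_3/∂y - ∂f_2/∂z = ∂(x^2)/∂y - ∂(3*x*z + y^2)/∂z = -3*x
Assembling: d(omega) = (-2*x + 3*z) dx ∧ dy + (x) dx ∧ dz + (-3*x) dy ∧ dz.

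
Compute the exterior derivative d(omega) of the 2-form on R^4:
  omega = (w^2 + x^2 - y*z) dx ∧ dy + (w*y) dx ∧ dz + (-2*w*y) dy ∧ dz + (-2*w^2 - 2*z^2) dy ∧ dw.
d(omega) = (-w - y) dx ∧ dy ∧ dz + (2*w) dx ∧ dy ∧ dw + (y) dx ∧ dz ∧ dw + (-2*y + 4*z) dy ∧ dz ∧ dw

For a 2-form omega = sum_{i<j} g_{ij} dx_i ∧ dx_j, the exterior derivative is
  d(omega) = sum_{i<j} d(g_{ij}) ∧ dx_i ∧ dx_j = sum_{i<j, k} (∂g_{ij}/∂x_k) dx_k ∧ dx_i ∧ dx_j.
Expand each term, using dx_k ∧ dx_i ∧ dx_j = sgn(permutation) dx_{(a)} ∧ dx_{(b)} ∧ dx_{(c)} with (a < b < c) sorted:
  d(w^2 + x^2 - y*z) includes (∂/∂z)(w^2 + x^2 - y*z) dz = (-y) dz, which multiplied by dx ∧ dy gives (-y) dx ∧ dy ∧ dz
  d(w^2 + x^2 - y*z) includes (∂/∂w)(w^2 + x^2 - y*z) dw = (2*w) dw, which multiplied by dx ∧ dy gives (2*w) dx ∧ dy ∧ dw
  d(w*y) includes (∂/∂y)(w*y) dy = (w) dy, which multiplied by dx ∧ dz gives (-w) dx ∧ dy ∧ dz
  d(w*y) includes (∂/∂w)(w*y) dw = (y) dw, which multiplied by dx ∧ dz gives (y) dx ∧ dz ∧ dw
  d(-2*w*y) includes (∂/∂w)(-2*w*y) dw = (-2*y) dw, which multiplied by dy ∧ dz gives (-2*y) dy ∧ dz ∧ dw
  d(-2*w^2 - 2*z^2) includes (∂/∂z)(-2*w^2 - 2*z^2) dz = (-4*z) dz, which multiplied by dy ∧ dw gives (4*z) dy ∧ dz ∧ dw
Collecting like 3-forms: d(omega) = (-w - y) dx ∧ dy ∧ dz + (2*w) dx ∧ dy ∧ dw + (y) dx ∧ dz ∧ dw + (-2*y + 4*z) dy ∧ dz ∧ dw.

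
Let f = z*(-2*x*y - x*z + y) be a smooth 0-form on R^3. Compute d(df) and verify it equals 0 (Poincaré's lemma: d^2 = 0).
d(df) = 0

Step 1: df = sum_i (∂f/∂x_i) dx_i = (z*(-2*y - z)) dx + (z*(1 - 2*x)) dy + (-2*x*y - 2*x*z + y) dz.
Step 2: Apply d again. Using the 1-form formula, the coefficient of dx ∧ dy in d(df) is ∂^2 f/∂x ∂y - ∂^2 f/∂y ∂x = (-2*z) - (-2*z) = 0 (equality of mixed partials for smooth f).
Similarly for dx ∧ dz and dy ∧ dz — all coefficients vanish. So d(df) = 0.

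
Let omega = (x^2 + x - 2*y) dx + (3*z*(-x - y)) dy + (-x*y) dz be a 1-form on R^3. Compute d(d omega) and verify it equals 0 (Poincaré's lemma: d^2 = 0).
d(d omega) = 0

Step 1: d omega = sum_{i<j} (∂f_j/∂x_i - ∂f_i/∂x_j) dx_i ∧ dx_j:
  coeff of dx ∧ dy: 2 - 3*z
  coeff of dx ∧ dz: -y
  coeff of dy ∧ dz: 2*x + 3*y
Step 2: Apply d again to each 2-form coefficient. The only possible 3-form in R^3 is dx ∧ dy ∧ dz, with coefficient
  ∂(coeff of dy∧dz)/∂x - ∂(coeff of dx∧dz)/∂y + ∂(coeff of dx∧dy)/∂z
  = ∂/∂x (2*x + 3*y) - ∂/∂y (-y) + ∂/∂z (2 - 3*z).
Each of these terms simplifies to sums of mixed partials that cancel in pairs. The result is 0 (by equality of mixed partials for smooth functions — Schwarz / Clairaut).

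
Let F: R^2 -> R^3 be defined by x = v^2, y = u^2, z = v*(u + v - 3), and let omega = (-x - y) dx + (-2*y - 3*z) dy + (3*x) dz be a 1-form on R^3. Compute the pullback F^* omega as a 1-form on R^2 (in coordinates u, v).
F^* omega = (-4*u^3 - 6*u^2*v - 6*u*v^2 + 18*u*v + 3*v^3) du + (v*(-2*u^2 + 3*u*v + 4*v^2 - 9*v)) dv

Using F^*(f dg) = (f ∘ F) d(g ∘ F), substitute each coordinate x_i by F_i(u, v) in f_i, and replace dx_i by d F_i = (∂F_i/∂u) du + (∂F_i/∂v) dv.
  For the x component: f_1(F) = -u^2 - v^2; d F_1 = (0) du + (2*v) dv
  For the y component: f_2(F) = -2*u^2 - 3*u*v - 3*v^2 + 9*v; d F_2 = (2*u) du + (0) dv
  For the z component: f_3(F) = 3*v^2; d F_3 = (v) du + (u + 2*v - 3) dv
Combining and collecting du, dv coefficients:
  coeff of du: -4*u^3 - 6*u^2*v - 6*u*v^2 + 18*u*v + 3*v^3
  coeff of dv: v*(-2*u^2 + 3*u*v + 4*v^2 - 9*v)
F^* omega = (-4*u^3 - 6*u^2*v - 6*u*v^2 + 18*u*v + 3*v^3) du + (v*(-2*u^2 + 3*u*v + 4*v^2 - 9*v)) dv.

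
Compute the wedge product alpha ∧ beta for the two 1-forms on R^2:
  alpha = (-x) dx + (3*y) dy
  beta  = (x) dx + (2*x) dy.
alpha ∧ beta = (-x*(2*x + 3*y)) dx ∧ dy

Distribute the wedge, using dx_i ∧ dx_j = -dx_j ∧ dx_i and dx_i ∧ dx_i = 0. For each pair (i, j) with i < j, the coefficient of dx_i ∧ dx_j in alpha ∧ beta is (alpha_i * beta_j - alpha_j * beta_i). Collecting: alpha ∧ beta = (-x*(2*x + 3*y)) dx ∧ dy.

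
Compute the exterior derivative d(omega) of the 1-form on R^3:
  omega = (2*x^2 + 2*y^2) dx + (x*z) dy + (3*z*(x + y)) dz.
d(omega) = (-4*y + z) dx ∧ dy + (3*z) dx ∧ dz + (-x + 3*z) dy ∧ dz

For a 1-form omega = sum_i f_i dx_i, the exterior derivative is
  d(omega) = sum_{i < j} (∂f_j/∂x_i - ∂f_i/∂x_j) dx_i ∧ dx_j.
  coefficient of dx ∧ dy: ∂f_2/∂x - ∂f_1/∂y = ∂(x*z)/∂x - ∂(2*x^2 + 2*y^2)/∂y = -4*y + z
  coefficient of dx ∧ dz: ∂f_3/∂x - ∂f_1/∂z = ∂(3*z*(x + y))/∂x - ∂(2*x^2 + 2*y^2)/∂z = 3*z
  coefficient of dy ∧ dz: ∂f_3/∂y - ∂f_2/∂z = ∂(3*z*(x + y))/∂y - ∂(x*z)/∂z = -x + 3*z
Assembling: d(omega) = (-4*y + z) dx ∧ dy + (3*z) dx ∧ dz + (-x + 3*z) dy ∧ dz.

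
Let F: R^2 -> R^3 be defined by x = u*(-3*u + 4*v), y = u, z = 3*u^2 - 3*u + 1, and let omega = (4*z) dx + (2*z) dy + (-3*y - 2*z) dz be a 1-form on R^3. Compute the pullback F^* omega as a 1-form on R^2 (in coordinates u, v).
F^* omega = (-108*u^3 + 48*u^2*v + 114*u^2 - 48*u*v - 51*u + 16*v + 8) du + (16*u*(3*u^2 - 3*u + 1)) dv

Using F^*(f dg) = (f ∘ F) d(g ∘ F), substitute each coordinate x_i by F_i(u, v) in f_i, and replace dx_i by d F_i = (∂F_i/∂u) du + (∂F_i/∂v) dv.
  For the x component: f_1(F) = 12*u^2 - 12*u + 4; d F_1 = (-6*u + 4*v) du + (4*u) dv
  For the y component: f_2(F) = 6*u^2 - 6*u + 2; d F_2 = (1) du + (0) dv
  For the z component: f_3(F) = -6*u^2 + 3*u - 2; d F_3 = (6*u - 3) du + (0) dv
Combining and collecting du, dv coefficients:
  coeff of du: -108*u^3 + 48*u^2*v + 114*u^2 - 48*u*v - 51*u + 16*v + 8
  coeff of dv: 16*u*(3*u^2 - 3*u + 1)
F^* omega = (-108*u^3 + 48*u^2*v + 114*u^2 - 48*u*v - 51*u + 16*v + 8) du + (16*u*(3*u^2 - 3*u + 1)) dv.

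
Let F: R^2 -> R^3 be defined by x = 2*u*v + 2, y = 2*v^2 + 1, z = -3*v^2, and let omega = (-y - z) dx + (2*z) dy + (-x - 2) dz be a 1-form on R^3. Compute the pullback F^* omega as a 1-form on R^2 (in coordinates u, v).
F^* omega = (2*v*(v^2 - 1)) du + (14*u*v^2 - 2*u - 24*v^3 + 24*v) dv

Using F^*(f dg) = (f ∘ F) d(g ∘ F), substitute each coordinate x_i by F_i(u, v) in f_i, and replace dx_i by d F_i = (∂F_i/∂u) du + (∂F_i/∂v) dv.
  For the x component: f_1(F) = v^2 - 1; d F_1 = (2*v) du + (2*u) dv
  For the y component: f_2(F) = -6*v^2; d F_2 = (0) du + (4*v) dv
  For the z component: f_3(F) = -2*u*v - 4; d F_3 = (0) du + (-6*v) dv
Combining and collecting du, dv coefficients:
  coeff of du: 2*v*(v^2 - 1)
  coeff of dv: 14*u*v^2 - 2*u - 24*v^3 + 24*v
F^* omega = (2*v*(v^2 - 1)) du + (14*u*v^2 - 2*u - 24*v^3 + 24*v) dv.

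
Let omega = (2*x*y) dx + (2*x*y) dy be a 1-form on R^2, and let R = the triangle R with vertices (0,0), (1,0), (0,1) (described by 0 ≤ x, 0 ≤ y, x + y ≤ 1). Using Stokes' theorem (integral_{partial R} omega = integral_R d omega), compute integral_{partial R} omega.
integral_(partial R) omega = 0

Stokes: integral_partial_R omega = integral_R d omega with d omega = (∂Q/∂x - ∂P/∂y) dx ∧ dy.
  ∂Q/∂x = 2*y
  ∂P/∂y = 2*x
  integrand = ∂Q/∂x - ∂P/∂y = -2*x + 2*y.
Integrating over R: integral_0^1 integral_0^{1-x} (-2*x + 2*y) dy dx = 0.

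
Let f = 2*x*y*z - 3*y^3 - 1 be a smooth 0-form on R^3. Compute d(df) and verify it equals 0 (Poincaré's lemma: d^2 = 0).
d(df) = 0

Step 1: df = sum_i (∂f/∂x_i) dx_i = (2*y*z) dx + (2*x*z - 9*y^2) dy + (2*x*y) dz.
Step 2: Apply d again. Using the 1-form formula, the coefficient of dx ∧ dy in d(df) is ∂^2 f/∂x ∂y - ∂^2 f/∂y ∂x = (2*z) - (2*z) = 0 (equality of mixed partials for smooth f).
Similarly for dx ∧ dz and dy ∧ dz — all coefficients vanish. So d(df) = 0.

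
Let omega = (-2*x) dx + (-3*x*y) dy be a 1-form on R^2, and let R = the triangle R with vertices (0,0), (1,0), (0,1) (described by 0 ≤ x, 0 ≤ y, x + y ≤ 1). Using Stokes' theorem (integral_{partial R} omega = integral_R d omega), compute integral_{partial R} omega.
integral_(partial R) omega = -1/2

Stokes: integral_partial_R omega = integral_R d omega with d omega = (∂Q/∂x - ∂P/∂y) dx ∧ dy.
  ∂Q/∂x = -3*y
  ∂P/∂y = 0
  integrand = ∂Q/∂x - ∂P/∂y = -3*y.
Integrating over R: integral_0^1 integral_0^{1-x} (-3*y) dy dx = -1/2.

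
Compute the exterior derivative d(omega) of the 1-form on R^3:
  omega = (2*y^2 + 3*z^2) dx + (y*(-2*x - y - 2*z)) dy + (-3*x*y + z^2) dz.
d(omega) = (-6*y) dx ∧ dy + (-3*y - 6*z) dx ∧ dz + (-3*x + 2*y) dy ∧ dz

For a 1-form omega = sum_i f_i dx_i, the exterior derivative is
  d(omega) = sum_{i < j} (∂f_j/∂x_i - ∂f_i/∂x_j) dx_i ∧ dx_j.
  coefficient of dx ∧ dy: ∂f_2/∂x - ∂f_1/∂y = ∂(y*(-2*x - y - 2*z))/∂x - ∂(2*y^2 + 3*z^2)/∂y = -6*y
  coefficient of dx ∧ dz: ∂f_3/∂x - ∂f_1/∂z = ∂(-3*x*y + z^2)/∂x - ∂(2*y^2 + 3*z^2)/∂z = -3*y - 6*z
  coefficient of dy ∧ dz: ∂f_3/∂y - ∂f_2/∂z = ∂(-3*x*y + z^2)/∂y - ∂(y*(-2*x - y - 2*z))/∂z = -3*x + 2*y
Assembling: d(omega) = (-6*y) dx ∧ dy + (-3*y - 6*z) dx ∧ dz + (-3*x + 2*y) dy ∧ dz.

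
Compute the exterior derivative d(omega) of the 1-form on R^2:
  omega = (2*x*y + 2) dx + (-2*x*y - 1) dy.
d(omega) = (-2*x - 2*y) dx ∧ dy

For a 1-form omega = sum_i f_i dx_i, the exterior derivative is
  d(omega) = sum_{i < j} (∂f_j/∂x_i - ∂f_i/∂x_j) dx_i ∧ dx_j.
  coefficient of dx ∧ dy: ∂f_2/∂x - ∂f_1/∂y = ∂(-2*x*y - 1)/∂x - ∂(2*x*y + 2)/∂y = -2*x - 2*y
Assembling: d(omega) = (-2*x - 2*y) dx ∧ dy.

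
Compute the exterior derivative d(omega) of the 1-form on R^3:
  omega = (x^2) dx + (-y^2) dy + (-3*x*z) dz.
d(omega) = (-3*z) dx ∧ dz

For a 1-form omega = sum_i f_i dx_i, the exterior derivative is
  d(omega) = sum_{i < j} (∂f_j/∂x_i - ∂f_i/∂x_j) dx_i ∧ dx_j.
  coefficient of dx ∧ dz: ∂f_3/∂x - ∂f_1/∂z = ∂(-3*x*z)/∂x - ∂(x^2)/∂z = -3*z
Assembling: d(omega) = (-3*z) dx ∧ dz.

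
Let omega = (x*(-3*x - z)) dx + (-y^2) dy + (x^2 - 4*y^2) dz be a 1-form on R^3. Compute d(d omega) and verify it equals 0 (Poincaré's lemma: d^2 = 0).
d(d omega) = 0

Step 1: d omega = sum_{i<j} (∂f_j/∂x_i - ∂f_i/∂x_j) dx_i ∧ dx_j:
  coeff of dx ∧ dy: 0
  coeff of dx ∧ dz: 3*x
  coeff of dy ∧ dz: -8*y
Step 2: Apply d again to each 2-form coefficient. The only possible 3-form in R^3 is dx ∧ dy ∧ dz, with coefficient
  ∂(coeff of dy∧dz)/∂x - ∂(coeff of dx∧dz)/∂y + ∂(coeff of dx∧dy)/∂z
  = ∂/∂x (-8*y) - ∂/∂y (3*x) + ∂/∂z (0).
Each of these terms simplifies to sums of mixed partials that cancel in pairs. The result is 0 (by equality of mixed partials for smooth functions — Schwarz / Clairaut).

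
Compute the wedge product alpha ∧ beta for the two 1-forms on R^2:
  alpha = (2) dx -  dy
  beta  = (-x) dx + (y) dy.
alpha ∧ beta = (-x + 2*y) dx ∧ dy

Distribute the wedge, using dx_i ∧ dx_j = -dx_j ∧ dx_i and dx_i ∧ dx_i = 0. For each pair (i, j) with i < j, the coefficient of dx_i ∧ dx_j in alpha ∧ beta is (alpha_i * beta_j - alpha_j * beta_i). Collecting: alpha ∧ beta = (-x + 2*y) dx ∧ dy.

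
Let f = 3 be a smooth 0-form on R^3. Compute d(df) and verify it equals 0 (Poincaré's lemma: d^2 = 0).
d(df) = 0

Step 1: df = sum_i (∂f/∂x_i) dx_i = (0) dx + (0) dy + (0) dz.
Step 2: Apply d again. Using the 1-form formula, the coefficient of dx ∧ dy in d(df) is ∂^2 f/∂x ∂y - ∂^2 f/∂y ∂x = (0) - (0) = 0 (equality of mixed partials for smooth f).
Similarly for dx ∧ dz and dy ∧ dz — all coefficients vanish. So d(df) = 0.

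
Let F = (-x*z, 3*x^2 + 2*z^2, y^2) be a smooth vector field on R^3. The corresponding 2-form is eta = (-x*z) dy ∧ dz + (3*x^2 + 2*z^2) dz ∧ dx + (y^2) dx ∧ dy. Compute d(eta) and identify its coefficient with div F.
d(eta) = (-z) dx ∧ dy ∧ dz; div F = -z

For a 2-form in R^3 of the form above, applying d gives a 3-form with coefficient ∂P/∂x + ∂Q/∂y + ∂R/∂z:
  ∂P/∂x = -z
  ∂Q/∂y = 0
  ∂R/∂z = 0
Sum = -z, which is exactly div F.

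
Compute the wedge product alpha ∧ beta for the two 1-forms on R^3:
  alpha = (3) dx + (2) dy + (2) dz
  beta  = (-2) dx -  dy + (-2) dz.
alpha ∧ beta = (1) dx ∧ dy + (-2) dx ∧ dz + (-2) dy ∧ dz

Distribute the wedge, using dx_i ∧ dx_j = -dx_j ∧ dx_i and dx_i ∧ dx_i = 0. For each pair (i, j) with i < j, the coefficient of dx_i ∧ dx_j in alpha ∧ beta is (alpha_i * beta_j - alpha_j * beta_i). Collecting: alpha ∧ beta = (1) dx ∧ dy + (-2) dx ∧ dz + (-2) dy ∧ dz.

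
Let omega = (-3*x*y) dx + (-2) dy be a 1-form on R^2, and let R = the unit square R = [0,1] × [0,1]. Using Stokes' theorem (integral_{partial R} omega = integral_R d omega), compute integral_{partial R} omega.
integral_(partial R) omega = 3/2

Stokes: integral_partial_R omega = integral_R d omega with d omega = (∂Q/∂x - ∂P/∂y) dx ∧ dy.
  ∂Q/∂x = 0
  ∂P/∂y = -3*x
  integrand = ∂Q/∂x - ∂P/∂y = 3*x.
Integrating over R: integral_0^1 integral_0^1 (3*x) dx dy = 3/2.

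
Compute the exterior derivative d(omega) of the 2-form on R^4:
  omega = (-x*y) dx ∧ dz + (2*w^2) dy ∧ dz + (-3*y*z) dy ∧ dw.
d(omega) = (x) dx ∧ dy ∧ dz + (4*w + 3*y) dy ∧ dz ∧ dw

For a 2-form omega = sum_{i<j} g_{ij} dx_i ∧ dx_j, the exterior derivative is
  d(omega) = sum_{i<j} d(g_{ij}) ∧ dx_i ∧ dx_j = sum_{i<j, k} (∂g_{ij}/∂x_k) dx_k ∧ dx_i ∧ dx_j.
Expand each term, using dx_k ∧ dx_i ∧ dx_j = sgn(permutation) dx_{(a)} ∧ dx_{(b)} ∧ dx_{(c)} with (a < b < c) sorted:
  d(-x*y) includes (∂/∂y)(-x*y) dy = (-x) dy, which multiplied by dx ∧ dz gives (x) dx ∧ dy ∧ dz
  d(2*w^2) includes (∂/∂w)(2*w^2) dw = (4*w) dw, which multiplied by dy ∧ dz gives (4*w) dy ∧ dz ∧ dw
  d(-3*y*z) includes (∂/∂z)(-3*y*z) dz = (-3*y) dz, which multiplied by dy ∧ dw gives (3*y) dy ∧ dz ∧ dw
Collecting like 3-forms: d(omega) = (x) dx ∧ dy ∧ dz + (4*w + 3*y) dy ∧ dz ∧ dw.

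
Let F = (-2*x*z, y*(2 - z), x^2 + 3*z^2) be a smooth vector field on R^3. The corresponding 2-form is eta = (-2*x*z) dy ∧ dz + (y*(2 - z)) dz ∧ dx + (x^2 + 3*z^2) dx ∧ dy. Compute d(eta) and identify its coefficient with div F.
d(eta) = (3*z + 2) dx ∧ dy ∧ dz; div F = 3*z + 2

For a 2-form in R^3 of the form above, applying d gives a 3-form with coefficient ∂P/∂x + ∂Q/∂y + ∂R/∂z:
  ∂P/∂x = -2*z
  ∂Q/∂y = 2 - z
  ∂R/∂z = 6*z
Sum = 3*z + 2, which is exactly div F.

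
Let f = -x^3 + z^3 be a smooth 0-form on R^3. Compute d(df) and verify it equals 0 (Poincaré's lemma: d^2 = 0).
d(df) = 0

Step 1: df = sum_i (∂f/∂x_i) dx_i = (-3*x^2) dx + (0) dy + (3*z^2) dz.
Step 2: Apply d again. Using the 1-form formula, the coefficient of dx ∧ dy in d(df) is ∂^2 f/∂x ∂y - ∂^2 f/∂y ∂x = (0) - (0) = 0 (equality of mixed partials for smooth f).
Similarly for dx ∧ dz and dy ∧ dz — all coefficients vanish. So d(df) = 0.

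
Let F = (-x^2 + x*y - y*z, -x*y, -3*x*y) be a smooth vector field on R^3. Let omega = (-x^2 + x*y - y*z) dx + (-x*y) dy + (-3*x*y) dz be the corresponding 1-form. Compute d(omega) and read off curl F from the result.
d(omega) = (-3*x) dy ∧ dz + (2*y) dz ∧ dx + (-x - y + z) dx ∧ dy; curl F = (-3*x, 2*y, -x - y + z)

d omega = sum_{i<j} (∂f_j/∂x_i - ∂f_i/∂x_j) dx_i ∧ dx_j. Under the identification (dy ∧ dz, dz ∧ dx, dx ∧ dy) ↔ (e_x, e_y, e_z), the coefficients are exactly the components of curl F. Compute:
  ∂R/∂y - ∂Q/∂z = (-3*x) - (0) = -3*x
  ∂P/∂z - ∂R/∂x = (-y) - (-3*y) = 2*y
  ∂Q/∂x - ∂P/∂y = (-y) - (x - z) = -x - y + z.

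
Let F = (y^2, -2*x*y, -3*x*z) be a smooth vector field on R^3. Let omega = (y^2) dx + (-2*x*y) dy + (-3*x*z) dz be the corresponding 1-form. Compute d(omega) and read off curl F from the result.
d(omega) = (0) dy ∧ dz + (3*z) dz ∧ dx + (-4*y) dx ∧ dy; curl F = (0, 3*z, -4*y)

d omega = sum_{i<j} (∂f_j/∂x_i - ∂f_i/∂x_j) dx_i ∧ dx_j. Under the identification (dy ∧ dz, dz ∧ dx, dx ∧ dy) ↔ (e_x, e_y, e_z), the coefficients are exactly the components of curl F. Compute:
  ∂R/∂y - ∂Q/∂z = (0) - (0) = 0
  ∂P/∂z - ∂R/∂x = (0) - (-3*z) = 3*z
  ∂Q/∂x - ∂P/∂y = (-2*y) - (2*y) = -4*y.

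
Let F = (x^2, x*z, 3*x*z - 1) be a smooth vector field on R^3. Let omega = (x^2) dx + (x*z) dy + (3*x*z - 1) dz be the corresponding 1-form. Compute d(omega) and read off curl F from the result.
d(omega) = (-x) dy ∧ dz + (-3*z) dz ∧ dx + (z) dx ∧ dy; curl F = (-x, -3*z, z)

d omega = sum_{i<j} (∂f_j/∂x_i - ∂f_i/∂x_j) dx_i ∧ dx_j. Under the identification (dy ∧ dz, dz ∧ dx, dx ∧ dy) ↔ (e_x, e_y, e_z), the coefficients are exactly the components of curl F. Compute:
  ∂R/∂y - ∂Q/∂z = (0) - (x) = -x
  ∂P/∂z - ∂R/∂x = (0) - (3*z) = -3*z
  ∂Q/∂x - ∂P/∂y = (z) - (0) = z.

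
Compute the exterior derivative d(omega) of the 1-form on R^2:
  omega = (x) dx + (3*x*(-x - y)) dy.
d(omega) = (-6*x - 3*y) dx ∧ dy

For a 1-form omega = sum_i f_i dx_i, the exterior derivative is
  d(omega) = sum_{i < j} (∂f_j/∂x_i - ∂f_i/∂x_j) dx_i ∧ dx_j.
  coefficient of dx ∧ dy: ∂f_2/∂x - ∂f_1/∂y = ∂(3*x*(-x - y))/∂x - ∂(x)/∂y = -6*x - 3*y
Assembling: d(omega) = (-6*x - 3*y) dx ∧ dy.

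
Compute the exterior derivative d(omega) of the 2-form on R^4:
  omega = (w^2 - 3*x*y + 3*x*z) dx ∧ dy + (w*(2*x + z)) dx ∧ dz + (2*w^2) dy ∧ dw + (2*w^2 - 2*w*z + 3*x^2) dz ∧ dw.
d(omega) = (3*x) dx ∧ dy ∧ dz + (2*w) dx ∧ dy ∧ dw + (8*x + z) dx ∧ dz ∧ dw

For a 2-form omega = sum_{i<j} g_{ij} dx_i ∧ dx_j, the exterior derivative is
  d(omega) = sum_{i<j} d(g_{ij}) ∧ dx_i ∧ dx_j = sum_{i<j, k} (∂g_{ij}/∂x_k) dx_k ∧ dx_i ∧ dx_j.
Expand each term, using dx_k ∧ dx_i ∧ dx_j = sgn(permutation) dx_{(a)} ∧ dx_{(b)} ∧ dx_{(c)} with (a < b < c) sorted:
  d(w^2 - 3*x*y + 3*x*z) includes (∂/∂z)(w^2 - 3*x*y + 3*x*z) dz = (3*x) dz, which multiplied by dx ∧ dy gives (3*x) dx ∧ dy ∧ dz
  d(w^2 - 3*x*y + 3*x*z) includes (∂/∂w)(w^2 - 3*x*y + 3*x*z) dw = (2*w) dw, which multiplied by dx ∧ dy gives (2*w) dx ∧ dy ∧ dw
  d(w*(2*x + z)) includes (∂/∂w)(w*(2*x + z)) dw = (2*x + z) dw, which multiplied by dx ∧ dz gives (2*x + z) dx ∧ dz ∧ dw
  d(2*w^2 - 2*w*z + 3*x^2) includes (∂/∂x)(2*w^2 - 2*w*z + 3*x^2) dx = (6*x) dx, which multiplied by dz ∧ dw gives (6*x) dx ∧ dz ∧ dw
Collecting like 3-forms: d(omega) = (3*x) dx ∧ dy ∧ dz + (2*w) dx ∧ dy ∧ dw + (8*x + z) dx ∧ dz ∧ dw.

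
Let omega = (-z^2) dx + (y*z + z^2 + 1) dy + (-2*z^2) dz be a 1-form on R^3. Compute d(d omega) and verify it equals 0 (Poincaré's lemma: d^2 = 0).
d(d omega) = 0

Step 1: d omega = sum_{i<j} (∂f_j/∂x_i - ∂f_i/∂x_j) dx_i ∧ dx_j:
  coeff of dx ∧ dy: 0
  coeff of dx ∧ dz: 2*z
  coeff of dy ∧ dz: -y - 2*z
Step 2: Apply d again to each 2-form coefficient. The only possible 3-form in R^3 is dx ∧ dy ∧ dz, with coefficient
  ∂(coeff of dy∧dz)/∂x - ∂(coeff of dx∧dz)/∂y + ∂(coeff of dx∧dy)/∂z
  = ∂/∂x (-y - 2*z) - ∂/∂y (2*z) + ∂/∂z (0).
Each of these terms simplifies to sums of mixed partials that cancel in pairs. The result is 0 (by equality of mixed partials for smooth functions — Schwarz / Clairaut).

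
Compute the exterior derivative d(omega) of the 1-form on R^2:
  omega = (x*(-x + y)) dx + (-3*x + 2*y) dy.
d(omega) = (-x - 3) dx ∧ dy

For a 1-form omega = sum_i f_i dx_i, the exterior derivative is
  d(omega) = sum_{i < j} (∂f_j/∂x_i - ∂f_i/∂x_j) dx_i ∧ dx_j.
  coefficient of dx ∧ dy: ∂f_2/∂x - ∂f_1/∂y = ∂(-3*x + 2*y)/∂x - ∂(x*(-x + y))/∂y = -x - 3
Assembling: d(omega) = (-x - 3) dx ∧ dy.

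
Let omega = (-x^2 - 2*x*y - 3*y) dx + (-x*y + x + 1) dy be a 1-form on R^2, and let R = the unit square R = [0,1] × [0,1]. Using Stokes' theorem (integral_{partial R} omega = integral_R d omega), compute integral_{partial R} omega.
integral_(partial R) omega = 9/2

Stokes: integral_partial_R omega = integral_R d omega with d omega = (∂Q/∂x - ∂P/∂y) dx ∧ dy.
  ∂Q/∂x = 1 - y
  ∂P/∂y = -2*x - 3
  integrand = ∂Q/∂x - ∂P/∂y = 2*x - y + 4.
Integrating over R: integral_0^1 integral_0^1 (2*x - y + 4) dx dy = 9/2.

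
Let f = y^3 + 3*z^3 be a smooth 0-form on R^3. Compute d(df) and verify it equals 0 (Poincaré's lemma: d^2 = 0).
d(df) = 0

Step 1: df = sum_i (∂f/∂x_i) dx_i = (0) dx + (3*y^2) dy + (9*z^2) dz.
Step 2: Apply d again. Using the 1-form formula, the coefficient of dx ∧ dy in d(df) is ∂^2 f/∂x ∂y - ∂^2 f/∂y ∂x = (0) - (0) = 0 (equality of mixed partials for smooth f).
Similarly for dx ∧ dz and dy ∧ dz — all coefficients vanish. So d(df) = 0.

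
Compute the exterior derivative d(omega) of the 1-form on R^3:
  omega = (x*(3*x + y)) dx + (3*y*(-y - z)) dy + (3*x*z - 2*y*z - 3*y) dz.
d(omega) = (-x) dx ∧ dy + (3*z) dx ∧ dz + (3*y - 2*z - 3) dy ∧ dz

For a 1-form omega = sum_i f_i dx_i, the exterior derivative is
  d(omega) = sum_{i < j} (∂f_j/∂x_i - ∂f_i/∂x_j) dx_i ∧ dx_j.
  coefficient of dx ∧ dy: ∂f_2/∂x - ∂f_1/∂y = ∂(3*y*(-y - z))/∂x - ∂(x*(3*x + y))/∂y = -x
  coefficient of dx ∧ dz: ∂f_3/∂x - ∂f_1/∂z = ∂(3*x*z - 2*y*z - 3*y)/∂x - ∂(x*(3*x + y))/∂z = 3*z
  coefficient of dy ∧ dz: ∂f_3/∂y - ∂f_2/∂z = ∂(3*x*z - 2*y*z - 3*y)/∂y - ∂(3*y*(-y - z))/∂z = 3*y - 2*z - 3
Assembling: d(omega) = (-x) dx ∧ dy + (3*z) dx ∧ dz + (3*y - 2*z - 3) dy ∧ dz.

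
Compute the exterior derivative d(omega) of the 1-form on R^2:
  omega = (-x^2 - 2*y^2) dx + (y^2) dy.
d(omega) = (4*y) dx ∧ dy

For a 1-form omega = sum_i f_i dx_i, the exterior derivative is
  d(omega) = sum_{i < j} (∂f_j/∂x_i - ∂f_i/∂x_j) dx_i ∧ dx_j.
  coefficient of dx ∧ dy: ∂f_2/∂x - ∂f_1/∂y = ∂(y^2)/∂x - ∂(-x^2 - 2*y^2)/∂y = 4*y
Assembling: d(omega) = (4*y) dx ∧ dy.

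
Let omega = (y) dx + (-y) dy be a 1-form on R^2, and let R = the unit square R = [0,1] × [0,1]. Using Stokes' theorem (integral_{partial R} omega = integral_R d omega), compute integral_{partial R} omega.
integral_(partial R) omega = -1

Stokes: integral_partial_R omega = integral_R d omega with d omega = (∂Q/∂x - ∂P/∂y) dx ∧ dy.
  ∂Q/∂x = 0
  ∂P/∂y = 1
  integrand = ∂Q/∂x - ∂P/∂y = -1.
Integrating over R: integral_0^1 integral_0^1 (-1) dx dy = -1.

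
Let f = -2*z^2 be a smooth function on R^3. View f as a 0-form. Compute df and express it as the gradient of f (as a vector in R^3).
df = (0) dx + (0) dy + (-4*z) dz; grad f = (0, 0, -4*z)

For a 0-form f, d f = (∂f/∂x) dx + (∂f/∂y) dy + (∂f/∂z) dz. The components of the vector representation are exactly the entries of grad f in Cartesian coordinates:
  ∂f/∂x = 0
  ∂f/∂y = 0
  ∂f/∂z = -4*z.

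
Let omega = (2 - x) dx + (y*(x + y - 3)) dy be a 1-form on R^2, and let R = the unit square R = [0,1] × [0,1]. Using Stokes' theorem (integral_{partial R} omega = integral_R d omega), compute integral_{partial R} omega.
integral_(partial R) omega = 1/2

Stokes: integral_partial_R omega = integral_R d omega with d omega = (∂Q/∂x - ∂P/∂y) dx ∧ dy.
  ∂Q/∂x = y
  ∂P/∂y = 0
  integrand = ∂Q/∂x - ∂P/∂y = y.
Integrating over R: integral_0^1 integral_0^1 (y) dx dy = 1/2.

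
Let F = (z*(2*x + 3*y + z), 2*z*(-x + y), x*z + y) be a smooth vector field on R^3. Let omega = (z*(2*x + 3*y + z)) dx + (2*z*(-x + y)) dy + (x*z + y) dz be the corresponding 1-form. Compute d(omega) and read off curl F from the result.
d(omega) = (2*x - 2*y + 1) dy ∧ dz + (2*x + 3*y + z) dz ∧ dx + (-5*z) dx ∧ dy; curl F = (2*x - 2*y + 1, 2*x + 3*y + z, -5*z)

d omega = sum_{i<j} (∂f_j/∂x_i - ∂f_i/∂x_j) dx_i ∧ dx_j. Under the identification (dy ∧ dz, dz ∧ dx, dx ∧ dy) ↔ (e_x, e_y, e_z), the coefficients are exactly the components of curl F. Compute:
  ∂R/∂y - ∂Q/∂z = (1) - (-2*x + 2*y) = 2*x - 2*y + 1
  ∂P/∂z - ∂R/∂x = (2*x + 3*y + 2*z) - (z) = 2*x + 3*y + z
  ∂Q/∂x - ∂P/∂y = (-2*z) - (3*z) = -5*z.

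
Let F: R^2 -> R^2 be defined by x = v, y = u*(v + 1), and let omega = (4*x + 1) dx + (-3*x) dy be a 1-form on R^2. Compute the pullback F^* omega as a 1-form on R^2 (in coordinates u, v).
F^* omega = (3*v*(-v - 1)) du + (-3*u*v + 4*v + 1) dv

Using F^*(f dg) = (f ∘ F) d(g ∘ F), substitute each coordinate x_i by F_i(u, v) in f_i, and replace dx_i by d F_i = (∂F_i/∂u) du + (∂F_i/∂v) dv.
  For the x component: f_1(F) = 4*v + 1; d F_1 = (0) du + (1) dv
  For the y component: f_2(F) = -3*v; d F_2 = (v + 1) du + (u) dv
Combining and collecting du, dv coefficients:
  coeff of du: 3*v*(-v - 1)
  coeff of dv: -3*u*v + 4*v + 1
F^* omega = (3*v*(-v - 1)) du + (-3*u*v + 4*v + 1) dv.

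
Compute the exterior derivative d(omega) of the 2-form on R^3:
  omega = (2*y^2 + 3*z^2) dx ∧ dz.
d(omega) = (-4*y) dx ∧ dy ∧ dz

For a 2-form omega = sum_{i<j} g_{ij} dx_i ∧ dx_j, the exterior derivative is
  d(omega) = sum_{i<j} d(g_{ij}) ∧ dx_i ∧ dx_j = sum_{i<j, k} (∂g_{ij}/∂x_k) dx_k ∧ dx_i ∧ dx_j.
Expand each term, using dx_k ∧ dx_i ∧ dx_j = sgn(permutation) dx_{(a)} ∧ dx_{(b)} ∧ dx_{(c)} with (a < b < c) sorted:
  d(2*y^2 + 3*z^2) includes (∂/∂y)(2*y^2 + 3*z^2) dy = (4*y) dy, which multiplied by dx ∧ dz gives (-4*y) dx ∧ dy ∧ dz
Collecting like 3-forms: d(omega) = (-4*y) dx ∧ dy ∧ dz.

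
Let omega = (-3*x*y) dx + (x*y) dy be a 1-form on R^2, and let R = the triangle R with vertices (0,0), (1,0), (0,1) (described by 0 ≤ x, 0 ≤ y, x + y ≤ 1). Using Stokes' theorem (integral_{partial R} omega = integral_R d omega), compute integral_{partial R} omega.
integral_(partial R) omega = 2/3

Stokes: integral_partial_R omega = integral_R d omega with d omega = (∂Q/∂x - ∂P/∂y) dx ∧ dy.
  ∂Q/∂x = y
  ∂P/∂y = -3*x
  integrand = ∂Q/∂x - ∂P/∂y = 3*x + y.
Integrating over R: integral_0^1 integral_0^{1-x} (3*x + y) dy dx = 2/3.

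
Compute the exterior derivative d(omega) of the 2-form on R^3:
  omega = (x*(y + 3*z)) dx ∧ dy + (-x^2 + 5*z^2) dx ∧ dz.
d(omega) = (3*x) dx ∧ dy ∧ dz

For a 2-form omega = sum_{i<j} g_{ij} dx_i ∧ dx_j, the exterior derivative is
  d(omega) = sum_{i<j} d(g_{ij}) ∧ dx_i ∧ dx_j = sum_{i<j, k} (∂g_{ij}/∂x_k) dx_k ∧ dx_i ∧ dx_j.
Expand each term, using dx_k ∧ dx_i ∧ dx_j = sgn(permutation) dx_{(a)} ∧ dx_{(b)} ∧ dx_{(c)} with (a < b < c) sorted:
  d(x*(y + 3*z)) includes (∂/∂z)(x*(y + 3*z)) dz = (3*x) dz, which multiplied by dx ∧ dy gives (3*x) dx ∧ dy ∧ dz
Collecting like 3-forms: d(omega) = (3*x) dx ∧ dy ∧ dz.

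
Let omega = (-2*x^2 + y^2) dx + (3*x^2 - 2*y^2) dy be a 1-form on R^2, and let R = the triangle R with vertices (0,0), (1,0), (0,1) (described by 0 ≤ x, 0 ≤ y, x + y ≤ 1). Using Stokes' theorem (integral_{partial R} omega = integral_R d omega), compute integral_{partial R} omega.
integral_(partial R) omega = 2/3

Stokes: integral_partial_R omega = integral_R d omega with d omega = (∂Q/∂x - ∂P/∂y) dx ∧ dy.
  ∂Q/∂x = 6*x
  ∂P/∂y = 2*y
  integrand = ∂Q/∂x - ∂P/∂y = 6*x - 2*y.
Integrating over R: integral_0^1 integral_0^{1-x} (6*x - 2*y) dy dx = 2/3.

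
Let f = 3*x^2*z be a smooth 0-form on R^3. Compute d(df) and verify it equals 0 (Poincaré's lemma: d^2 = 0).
d(df) = 0

Step 1: df = sum_i (∂f/∂x_i) dx_i = (6*x*z) dx + (0) dy + (3*x^2) dz.
Step 2: Apply d again. Using the 1-form formula, the coefficient of dx ∧ dy in d(df) is ∂^2 f/∂x ∂y - ∂^2 f/∂y ∂x = (0) - (0) = 0 (equality of mixed partials for smooth f).
Similarly for dx ∧ dz and dy ∧ dz — all coefficients vanish. So d(df) = 0.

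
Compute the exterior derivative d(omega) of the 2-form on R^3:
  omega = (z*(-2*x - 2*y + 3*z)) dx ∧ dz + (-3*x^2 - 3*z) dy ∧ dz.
d(omega) = (-6*x + 2*z) dx ∧ dy ∧ dz

For a 2-form omega = sum_{i<j} g_{ij} dx_i ∧ dx_j, the exterior derivative is
  d(omega) = sum_{i<j} d(g_{ij}) ∧ dx_i ∧ dx_j = sum_{i<j, k} (∂g_{ij}/∂x_k) dx_k ∧ dx_i ∧ dx_j.
Expand each term, using dx_k ∧ dx_i ∧ dx_j = sgn(permutation) dx_{(a)} ∧ dx_{(b)} ∧ dx_{(c)} with (a < b < c) sorted:
  d(z*(-2*x - 2*y + 3*z)) includes (∂/∂y)(z*(-2*x - 2*y + 3*z)) dy = (-2*z) dy, which multiplied by dx ∧ dz gives (2*z) dx ∧ dy ∧ dz
  d(-3*x^2 - 3*z) includes (∂/∂x)(-3*x^2 - 3*z) dx = (-6*x) dx, which multiplied by dy ∧ dz gives (-6*x) dx ∧ dy ∧ dz
Collecting like 3-forms: d(omega) = (-6*x + 2*z) dx ∧ dy ∧ dz.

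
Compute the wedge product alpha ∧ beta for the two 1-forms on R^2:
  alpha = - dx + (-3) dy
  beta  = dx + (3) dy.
alpha ∧ beta = 0

Distribute the wedge, using dx_i ∧ dx_j = -dx_j ∧ dx_i and dx_i ∧ dx_i = 0. For each pair (i, j) with i < j, the coefficient of dx_i ∧ dx_j in alpha ∧ beta is (alpha_i * beta_j - alpha_j * beta_i). Collecting: alpha ∧ beta = 0.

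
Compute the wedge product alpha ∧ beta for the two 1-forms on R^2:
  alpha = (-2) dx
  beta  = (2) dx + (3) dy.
alpha ∧ beta = (-6) dx ∧ dy

Distribute the wedge, using dx_i ∧ dx_j = -dx_j ∧ dx_i and dx_i ∧ dx_i = 0. For each pair (i, j) with i < j, the coefficient of dx_i ∧ dx_j in alpha ∧ beta is (alpha_i * beta_j - alpha_j * beta_i). Collecting: alpha ∧ beta = (-6) dx ∧ dy.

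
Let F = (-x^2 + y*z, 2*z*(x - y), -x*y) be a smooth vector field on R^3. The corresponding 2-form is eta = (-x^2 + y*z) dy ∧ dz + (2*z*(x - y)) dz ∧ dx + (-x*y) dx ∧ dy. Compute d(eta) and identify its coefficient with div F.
d(eta) = (-2*x - 2*z) dx ∧ dy ∧ dz; div F = -2*x - 2*z

For a 2-form in R^3 of the form above, applying d gives a 3-form with coefficient ∂P/∂x + ∂Q/∂y + ∂R/∂z:
  ∂P/∂x = -2*x
  ∂Q/∂y = -2*z
  ∂R/∂z = 0
Sum = -2*x - 2*z, which is exactly div F.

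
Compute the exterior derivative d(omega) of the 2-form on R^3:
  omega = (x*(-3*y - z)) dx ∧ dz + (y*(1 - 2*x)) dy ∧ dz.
d(omega) = (3*x - 2*y) dx ∧ dy ∧ dz

For a 2-form omega = sum_{i<j} g_{ij} dx_i ∧ dx_j, the exterior derivative is
  d(omega) = sum_{i<j} d(g_{ij}) ∧ dx_i ∧ dx_j = sum_{i<j, k} (∂g_{ij}/∂x_k) dx_k ∧ dx_i ∧ dx_j.
Expand each term, using dx_k ∧ dx_i ∧ dx_j = sgn(permutation) dx_{(a)} ∧ dx_{(b)} ∧ dx_{(c)} with (a < b < c) sorted:
  d(x*(-3*y - z)) includes (∂/∂y)(x*(-3*y - z)) dy = (-3*x) dy, which multiplied by dx ∧ dz gives (3*x) dx ∧ dy ∧ dz
  d(y*(1 - 2*x)) includes (∂/∂x)(y*(1 - 2*x)) dx = (-2*y) dx, which multiplied by dy ∧ dz gives (-2*y) dx ∧ dy ∧ dz
Collecting like 3-forms: d(omega) = (3*x - 2*y) dx ∧ dy ∧ dz.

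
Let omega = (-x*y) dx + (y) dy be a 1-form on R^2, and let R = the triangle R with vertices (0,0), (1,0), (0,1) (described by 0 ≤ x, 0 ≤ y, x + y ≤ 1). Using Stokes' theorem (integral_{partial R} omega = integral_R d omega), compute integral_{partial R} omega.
integral_(partial R) omega = 1/6

Stokes: integral_partial_R omega = integral_R d omega with d omega = (∂Q/∂x - ∂P/∂y) dx ∧ dy.
  ∂Q/∂x = 0
  ∂P/∂y = -x
  integrand = ∂Q/∂x - ∂P/∂y = x.
Integrating over R: integral_0^1 integral_0^{1-x} (x) dy dx = 1/6.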